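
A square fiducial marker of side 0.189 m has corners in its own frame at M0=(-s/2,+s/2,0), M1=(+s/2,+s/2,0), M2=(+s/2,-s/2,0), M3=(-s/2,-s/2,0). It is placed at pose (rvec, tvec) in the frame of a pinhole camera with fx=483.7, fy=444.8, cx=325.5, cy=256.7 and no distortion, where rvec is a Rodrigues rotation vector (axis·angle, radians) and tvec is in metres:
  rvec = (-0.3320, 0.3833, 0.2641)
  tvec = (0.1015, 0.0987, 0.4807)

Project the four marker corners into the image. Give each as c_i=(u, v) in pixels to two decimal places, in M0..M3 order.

Intrinsics K: fx=483.7, fy=444.8, cx=325.5, cy=256.7
Marker side s = 0.189 m; corners in marker frame (Z=0):
  M0 = (-0.0945, +0.0945, 0)
  M1 = (+0.0945, +0.0945, 0)
  M2 = (+0.0945, -0.0945, 0)
  M3 = (-0.0945, -0.0945, 0)
rvec = (-0.3320, 0.3833, 0.2641), |rvec| = θ = 0.57174 rad = 32.759°
Rodrigues: sinθ=0.54110, 1−cosθ=0.15904; R = I + sinθ·[k]× + (1−cosθ)·[k]×²:
    [+0.89459 -0.31186 +0.32010]
    [+0.18803 +0.91244 +0.36346]
    [-0.40542 -0.26495 +0.87489]
t = (0.1015, 0.0987, 0.4807) m
M0: Pc = R·M0+t = (-0.01251, +0.16716, +0.49397); u = 483.7·(-0.01251)/0.49397 + 325.5 = 313.2513, v = 444.8·(+0.16716)/0.49397 + 256.7 = 407.2166
M1: Pc = R·M1+t = (+0.15657, +0.20269, +0.41735); u = 483.7·(+0.15657)/0.41735 + 325.5 = 506.9587, v = 444.8·(+0.20269)/0.41735 + 256.7 = 472.7260
M2: Pc = R·M2+t = (+0.21551, +0.03024, +0.46743); u = 483.7·(+0.21551)/0.46743 + 325.5 = 548.5119, v = 444.8·(+0.03024)/0.46743 + 256.7 = 285.4796
M3: Pc = R·M3+t = (+0.04643, -0.00529, +0.54405); u = 483.7·(+0.04643)/0.54405 + 325.5 = 366.7817, v = 444.8·(-0.00529)/0.54405 + 256.7 = 252.3715

c0=(313.25, 407.22) c1=(506.96, 472.73) c2=(548.51, 285.48) c3=(366.78, 252.37)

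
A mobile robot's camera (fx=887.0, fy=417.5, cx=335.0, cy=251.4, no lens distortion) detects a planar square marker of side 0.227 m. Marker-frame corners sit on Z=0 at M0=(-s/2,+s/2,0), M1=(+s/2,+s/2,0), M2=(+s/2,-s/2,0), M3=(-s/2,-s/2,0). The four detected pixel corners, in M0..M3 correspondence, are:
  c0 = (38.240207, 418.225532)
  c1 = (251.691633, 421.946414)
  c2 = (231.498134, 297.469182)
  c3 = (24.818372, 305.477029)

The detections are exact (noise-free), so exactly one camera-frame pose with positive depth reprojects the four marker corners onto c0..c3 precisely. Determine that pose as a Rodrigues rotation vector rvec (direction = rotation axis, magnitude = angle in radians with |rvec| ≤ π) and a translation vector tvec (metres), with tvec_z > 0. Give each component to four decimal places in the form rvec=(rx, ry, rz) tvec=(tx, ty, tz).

rvec=(-0.0702, 0.3685, -0.1020) tvec=(-0.1868, 0.2117, 0.8132)

Intrinsics K: fx=887.0, fy=417.5, cx=335.0, cy=251.4
Marker side s = 0.227 m; corners in marker frame (Z=0):
  M0 = (-0.1135, +0.1135, 0)
  M1 = (+0.1135, +0.1135, 0)
  M2 = (+0.1135, -0.1135, 0)
  M3 = (-0.1135, -0.1135, 0)
Detected image corners:
  c0 = (38.240207, 418.225532) px
  c1 = (251.691633, 421.946414) px
  c2 = (231.498134, 297.469182) px
  c3 = (24.818372, 305.477029) px
Planar DLT: solve 8×8 A·h = b for H (H[2,2]=1):
  H  [+865.46670 +58.68967 +131.24403]
  H  [-167.61154 +482.63714 +360.11251]
  H  [-0.43754 -0.10700 +1.00000]
B = K⁻¹H; ‖b₁‖=1.229757, ‖b₂‖=1.229757; λ = 2/(‖b₁‖+‖b₂‖) = 0.813169, sign → tz>0 ⇒ λ=+0.813169
r₁ = λ·B[:,0] = (+0.92780,-0.11222,-0.35579); r₂ = λ·B[:,1] = (+0.08667,+0.99243,-0.08701)
r₃ = r₁×r₂ = (+0.36286,+0.04989,+0.93051); SVD([r₁ r₂ r₃]) → R = UVᵀ:
  R  [+0.92780 +0.08667 +0.36286]
  R  [-0.11222 +0.99243 +0.04989]
  R  [-0.35579 -0.08701 +0.93051]
t = (-0.18680, +0.21174, +0.81317) m
tr R = 2.850739; θ = arccos((tr R − 1)/2) = 0.388787 rad = 22.276°
axis k = ((R−Rᵀ)₃₂, (R−Rᵀ)₁₃, (R−Rᵀ)₂₁) / (2 sinθ) = (-0.180578, +0.947931, -0.262331)
rvec = θ·k = (-0.070206, +0.368543, -0.101991)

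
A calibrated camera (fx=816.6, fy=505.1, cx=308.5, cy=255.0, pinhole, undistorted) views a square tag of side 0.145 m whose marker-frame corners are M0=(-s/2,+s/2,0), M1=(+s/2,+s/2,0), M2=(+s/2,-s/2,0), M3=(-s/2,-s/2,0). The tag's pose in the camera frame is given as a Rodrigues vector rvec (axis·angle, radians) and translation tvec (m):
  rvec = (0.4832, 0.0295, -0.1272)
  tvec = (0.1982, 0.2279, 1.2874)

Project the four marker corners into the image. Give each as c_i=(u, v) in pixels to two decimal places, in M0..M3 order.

Intrinsics K: fx=816.6, fy=505.1, cx=308.5, cy=255.0
Marker side s = 0.145 m; corners in marker frame (Z=0):
  M0 = (-0.0725, +0.0725, 0)
  M1 = (+0.0725, +0.0725, 0)
  M2 = (+0.0725, -0.0725, 0)
  M3 = (-0.0725, -0.0725, 0)
rvec = (0.4832, 0.0295, -0.1272), |rvec| = θ = 0.50053 rad = 28.678°
Rodrigues: sinθ=0.47989, 1−cosθ=0.12267; R = I + sinθ·[k]× + (1−cosθ)·[k]×²:
    [+0.99165 +0.12893 -0.00181]
    [-0.11498 +0.87775 -0.46511]
    [-0.05838 +0.46144 +0.88525]
t = (0.1982, 0.2279, 1.2874) m
M0: Pc = R·M0+t = (+0.13565, +0.29987, +1.32509); u = 816.6·(+0.13565)/1.32509 + 308.5 = 392.0977, v = 505.1·(+0.29987)/1.32509 + 255.0 = 369.3063
M1: Pc = R·M1+t = (+0.27944, +0.28320, +1.31662); u = 816.6·(+0.27944)/1.31662 + 308.5 = 481.8168, v = 505.1·(+0.28320)/1.31662 + 255.0 = 363.6455
M2: Pc = R·M2+t = (+0.26075, +0.15593, +1.24971); u = 816.6·(+0.26075)/1.24971 + 308.5 = 478.8799, v = 505.1·(+0.15593)/1.24971 + 255.0 = 318.0215
M3: Pc = R·M3+t = (+0.11696, +0.17260, +1.25818); u = 816.6·(+0.11696)/1.25818 + 308.5 = 384.4094, v = 505.1·(+0.17260)/1.25818 + 255.0 = 324.2903

c0=(392.10, 369.31) c1=(481.82, 363.65) c2=(478.88, 318.02) c3=(384.41, 324.29)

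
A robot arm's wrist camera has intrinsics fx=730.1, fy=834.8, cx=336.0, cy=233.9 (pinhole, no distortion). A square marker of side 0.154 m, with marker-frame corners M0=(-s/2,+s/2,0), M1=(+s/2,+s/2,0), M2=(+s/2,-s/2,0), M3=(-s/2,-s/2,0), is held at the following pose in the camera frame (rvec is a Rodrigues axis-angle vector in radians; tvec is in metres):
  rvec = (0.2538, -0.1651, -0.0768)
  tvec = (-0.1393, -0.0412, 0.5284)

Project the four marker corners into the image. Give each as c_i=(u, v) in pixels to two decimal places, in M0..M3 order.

Intrinsics K: fx=730.1, fy=834.8, cx=336.0, cy=233.9
Marker side s = 0.154 m; corners in marker frame (Z=0):
  M0 = (-0.0770, +0.0770, 0)
  M1 = (+0.0770, +0.0770, 0)
  M2 = (+0.0770, -0.0770, 0)
  M3 = (-0.0770, -0.0770, 0)
rvec = (0.2538, -0.1651, -0.0768), |rvec| = θ = 0.31236 rad = 17.897°
Rodrigues: sinθ=0.30731, 1−cosθ=0.04839; R = I + sinθ·[k]× + (1−cosθ)·[k]×²:
    [+0.98356 +0.05478 -0.17210]
    [-0.09634 +0.96513 -0.24340]
    [+0.15276 +0.25598 +0.95454]
t = (-0.1393, -0.0412, 0.5284) m
M0: Pc = R·M0+t = (-0.21082, +0.04053, +0.53635); u = 730.1·(-0.21082)/0.53635 + 336.0 = 49.0280, v = 834.8·(+0.04053)/0.53635 + 233.9 = 296.9876
M1: Pc = R·M1+t = (-0.05935, +0.02570, +0.55987); u = 730.1·(-0.05935)/0.55987 + 336.0 = 258.6070, v = 834.8·(+0.02570)/0.55987 + 233.9 = 272.2153
M2: Pc = R·M2+t = (-0.06778, -0.12293, +0.52045); u = 730.1·(-0.06778)/0.52045 + 336.0 = 240.9115, v = 834.8·(-0.12293)/0.52045 + 233.9 = 36.7167
M3: Pc = R·M3+t = (-0.21925, -0.10810, +0.49693); u = 730.1·(-0.21925)/0.49693 + 336.0 = 13.8689, v = 834.8·(-0.10810)/0.49693 + 233.9 = 52.3054

c0=(49.03, 296.99) c1=(258.61, 272.22) c2=(240.91, 36.72) c3=(13.87, 52.31)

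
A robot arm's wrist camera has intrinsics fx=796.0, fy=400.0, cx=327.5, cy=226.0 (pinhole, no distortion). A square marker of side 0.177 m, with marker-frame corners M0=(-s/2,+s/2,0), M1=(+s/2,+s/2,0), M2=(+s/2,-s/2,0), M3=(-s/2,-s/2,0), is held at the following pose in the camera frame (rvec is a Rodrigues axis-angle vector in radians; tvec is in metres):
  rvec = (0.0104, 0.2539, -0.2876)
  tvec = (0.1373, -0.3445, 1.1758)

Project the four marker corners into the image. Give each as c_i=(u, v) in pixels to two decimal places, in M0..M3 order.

c0=(380.88, 147.41) c1=(496.39, 127.22) c2=(461.37, 68.88) c3=(347.59, 91.13)

Intrinsics K: fx=796.0, fy=400.0, cx=327.5, cy=226.0
Marker side s = 0.177 m; corners in marker frame (Z=0):
  M0 = (-0.0885, +0.0885, 0)
  M1 = (+0.0885, +0.0885, 0)
  M2 = (+0.0885, -0.0885, 0)
  M3 = (-0.0885, -0.0885, 0)
rvec = (0.0104, 0.2539, -0.2876), |rvec| = θ = 0.38378 rad = 21.989°
Rodrigues: sinθ=0.37443, 1−cosθ=0.07274; R = I + sinθ·[k]× + (1−cosθ)·[k]×²:
    [+0.92731 +0.28190 +0.24624]
    [-0.27929 +0.95909 -0.04621]
    [-0.24919 -0.02592 +0.96811]
t = (0.1373, -0.3445, 1.1758) m
M0: Pc = R·M0+t = (+0.08018, -0.23490, +1.19556); u = 796.0·(+0.08018)/1.19556 + 327.5 = 380.8842, v = 400.0·(-0.23490)/1.19556 + 226.0 = 147.4081
M1: Pc = R·M1+t = (+0.24431, -0.28434, +1.15145); u = 796.0·(+0.24431)/1.15145 + 327.5 = 496.3949, v = 400.0·(-0.28434)/1.15145 + 226.0 = 127.2249
M2: Pc = R·M2+t = (+0.19442, -0.45410, +1.15604); u = 796.0·(+0.19442)/1.15604 + 327.5 = 461.3687, v = 400.0·(-0.45410)/1.15604 + 226.0 = 68.8786
M3: Pc = R·M3+t = (+0.03029, -0.40466, +1.20015); u = 796.0·(+0.03029)/1.20015 + 327.5 = 347.5868, v = 400.0·(-0.40466)/1.20015 + 226.0 = 91.1289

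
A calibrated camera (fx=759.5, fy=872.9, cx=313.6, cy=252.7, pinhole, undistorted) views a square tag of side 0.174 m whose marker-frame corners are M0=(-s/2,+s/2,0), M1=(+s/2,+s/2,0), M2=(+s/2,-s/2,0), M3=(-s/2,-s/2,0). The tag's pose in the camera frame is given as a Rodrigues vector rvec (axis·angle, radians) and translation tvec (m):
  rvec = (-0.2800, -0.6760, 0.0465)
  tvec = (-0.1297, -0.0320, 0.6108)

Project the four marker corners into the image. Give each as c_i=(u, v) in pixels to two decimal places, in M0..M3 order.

Intrinsics K: fx=759.5, fy=872.9, cx=313.6, cy=252.7
Marker side s = 0.174 m; corners in marker frame (Z=0):
  M0 = (-0.0870, +0.0870, 0)
  M1 = (+0.0870, +0.0870, 0)
  M2 = (+0.0870, -0.0870, 0)
  M3 = (-0.0870, -0.0870, 0)
rvec = (-0.2800, -0.6760, 0.0465), |rvec| = θ = 0.73317 rad = 42.008°
Rodrigues: sinθ=0.66923, 1−cosθ=0.25694; R = I + sinθ·[k]× + (1−cosθ)·[k]×²:
    [+0.78053 +0.04803 -0.62327]
    [+0.13292 +0.96149 +0.24056]
    [+0.61082 -0.27061 +0.74409]
t = (-0.1297, -0.0320, 0.6108) m
M0: Pc = R·M0+t = (-0.19343, +0.04009, +0.53412); u = 759.5·(-0.19343)/0.53412 + 313.6 = 38.5506, v = 872.9·(+0.04009)/0.53412 + 252.7 = 318.2116
M1: Pc = R·M1+t = (-0.05762, +0.06321, +0.64040); u = 759.5·(-0.05762)/0.64040 + 313.6 = 245.2698, v = 872.9·(+0.06321)/0.64040 + 252.7 = 338.8640
M2: Pc = R·M2+t = (-0.06597, -0.10409, +0.68748); u = 759.5·(-0.06597)/0.68748 + 313.6 = 240.7168, v = 872.9·(-0.10409)/0.68748 + 252.7 = 120.5422
M3: Pc = R·M3+t = (-0.20178, -0.12721, +0.58120); u = 759.5·(-0.20178)/0.58120 + 313.6 = 49.9122, v = 872.9·(-0.12721)/0.58120 + 252.7 = 61.6389

c0=(38.55, 318.21) c1=(245.27, 338.86) c2=(240.72, 120.54) c3=(49.91, 61.64)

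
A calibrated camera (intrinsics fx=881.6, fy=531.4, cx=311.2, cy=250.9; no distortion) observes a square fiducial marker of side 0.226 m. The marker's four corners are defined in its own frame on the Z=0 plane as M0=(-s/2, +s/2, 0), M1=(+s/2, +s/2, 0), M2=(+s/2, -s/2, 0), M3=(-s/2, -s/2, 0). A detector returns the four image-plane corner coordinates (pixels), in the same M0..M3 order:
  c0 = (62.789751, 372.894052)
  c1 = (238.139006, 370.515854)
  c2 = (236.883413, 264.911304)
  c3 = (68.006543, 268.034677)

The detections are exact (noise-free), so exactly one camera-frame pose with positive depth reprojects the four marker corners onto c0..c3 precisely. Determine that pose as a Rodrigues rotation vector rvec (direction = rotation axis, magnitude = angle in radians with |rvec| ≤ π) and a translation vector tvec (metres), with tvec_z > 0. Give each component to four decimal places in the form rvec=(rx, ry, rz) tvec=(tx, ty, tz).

Intrinsics K: fx=881.6, fy=531.4, cx=311.2, cy=250.9
Marker side s = 0.226 m; corners in marker frame (Z=0):
  M0 = (-0.1130, +0.1130, 0)
  M1 = (+0.1130, +0.1130, 0)
  M2 = (+0.1130, -0.1130, 0)
  M3 = (-0.1130, -0.1130, 0)
Detected image corners:
  c0 = (62.789751, 372.894052) px
  c1 = (238.139006, 370.515854) px
  c2 = (236.883413, 264.911304) px
  c3 = (68.006543, 268.034677) px
Planar DLT: solve 8×8 A·h = b for H (H[2,2]=1):
  H  [+755.88639 -34.08508 +151.12625]
  H  [-23.59205 +412.39541 +318.10275]
  H  [-0.03569 -0.16681 +1.00000]
B = K⁻¹H; ‖b₁‖=0.871170, ‖b₂‖=0.871170; λ = 2/(‖b₁‖+‖b₂‖) = 1.147882, sign → tz>0 ⇒ λ=+1.147882
r₁ = λ·B[:,0] = (+0.99866,-0.03162,-0.04097); r₂ = λ·B[:,1] = (+0.02321,+0.98122,-0.19147)
r₃ = r₁×r₂ = (+0.04626,+0.19027,+0.98064); SVD([r₁ r₂ r₃]) → R = UVᵀ:
  R  [+0.99866 +0.02321 +0.04626]
  R  [-0.03162 +0.98122 +0.19027]
  R  [-0.04097 -0.19147 +0.98064]
t = (-0.20842, +0.14517, +1.14788) m
tr R = 2.960525; θ = arccos((tr R − 1)/2) = 0.199011 rad = 11.402°
axis k = ((R−Rᵀ)₃₂, (R−Rᵀ)₁₃, (R−Rᵀ)₂₁) / (2 sinθ) = (-0.965456, +0.220607, -0.138659)
rvec = θ·k = (-0.192136, +0.043903, -0.027595)

rvec=(-0.1921, 0.0439, -0.0276) tvec=(-0.2084, 0.1452, 1.1479)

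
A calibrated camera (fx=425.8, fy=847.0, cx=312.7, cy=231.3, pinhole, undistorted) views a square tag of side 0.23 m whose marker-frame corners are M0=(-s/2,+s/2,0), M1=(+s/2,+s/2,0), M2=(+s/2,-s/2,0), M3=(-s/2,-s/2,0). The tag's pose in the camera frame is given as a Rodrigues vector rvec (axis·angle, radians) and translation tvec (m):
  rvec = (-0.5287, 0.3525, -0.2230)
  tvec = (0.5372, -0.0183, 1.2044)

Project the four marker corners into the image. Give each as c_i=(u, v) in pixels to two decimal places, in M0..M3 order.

c0=(474.09, 312.44) c1=(563.73, 265.10) c2=(529.78, 128.94) c3=(450.16, 178.36)

Intrinsics K: fx=425.8, fy=847.0, cx=312.7, cy=231.3
Marker side s = 0.23 m; corners in marker frame (Z=0):
  M0 = (-0.1150, +0.1150, 0)
  M1 = (+0.1150, +0.1150, 0)
  M2 = (+0.1150, -0.1150, 0)
  M3 = (-0.1150, -0.1150, 0)
rvec = (-0.5287, 0.3525, -0.2230), |rvec| = θ = 0.67343 rad = 38.585°
Rodrigues: sinθ=0.62367, 1−cosθ=0.21831; R = I + sinθ·[k]× + (1−cosθ)·[k]×²:
    [+0.91625 +0.11681 +0.38321]
    [-0.29624 +0.84150 +0.45179]
    [-0.26970 -0.52748 +0.80563]
t = (0.5372, -0.0183, 1.2044) m
M0: Pc = R·M0+t = (+0.44526, +0.11254, +1.17476); u = 425.8·(+0.44526)/1.17476 + 312.7 = 474.0899, v = 847.0·(+0.11254)/1.17476 + 231.3 = 312.4415
M1: Pc = R·M1+t = (+0.65600, +0.04441, +1.11273); u = 425.8·(+0.65600)/1.11273 + 312.7 = 563.7282, v = 847.0·(+0.04441)/1.11273 + 231.3 = 265.1012
M2: Pc = R·M2+t = (+0.62914, -0.14914, +1.23404); u = 425.8·(+0.62914)/1.23404 + 312.7 = 529.7796, v = 847.0·(-0.14914)/1.23404 + 231.3 = 128.9361
M3: Pc = R·M3+t = (+0.41840, -0.08101, +1.29607); u = 425.8·(+0.41840)/1.29607 + 312.7 = 450.1567, v = 847.0·(-0.08101)/1.29607 + 231.3 = 178.3620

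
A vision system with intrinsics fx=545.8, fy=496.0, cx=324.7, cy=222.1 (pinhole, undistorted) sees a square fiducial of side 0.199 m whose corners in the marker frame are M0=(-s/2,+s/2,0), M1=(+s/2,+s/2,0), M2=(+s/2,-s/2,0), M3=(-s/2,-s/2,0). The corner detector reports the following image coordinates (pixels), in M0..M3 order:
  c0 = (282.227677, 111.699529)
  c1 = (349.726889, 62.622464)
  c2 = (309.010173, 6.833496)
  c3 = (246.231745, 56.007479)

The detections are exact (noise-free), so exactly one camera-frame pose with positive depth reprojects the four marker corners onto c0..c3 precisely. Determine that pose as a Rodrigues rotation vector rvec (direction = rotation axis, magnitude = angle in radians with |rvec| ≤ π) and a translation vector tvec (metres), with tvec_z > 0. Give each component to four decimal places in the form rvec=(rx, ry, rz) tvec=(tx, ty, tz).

rvec=(-0.2246, 0.3693, -0.5547) tvec=(-0.0686, -0.4236, 1.2894)

Intrinsics K: fx=545.8, fy=496.0, cx=324.7, cy=222.1
Marker side s = 0.199 m; corners in marker frame (Z=0):
  M0 = (-0.0995, +0.0995, 0)
  M1 = (+0.0995, +0.0995, 0)
  M2 = (+0.0995, -0.0995, 0)
  M3 = (-0.0995, -0.0995, 0)
Detected image corners:
  c0 = (282.227677, 111.699529) px
  c1 = (349.726889, 62.622464) px
  c2 = (309.010173, 6.833496) px
  c3 = (246.231745, 56.007479) px
Planar DLT: solve 8×8 A·h = b for H (H[2,2]=1):
  H  [+262.62918 +122.33420 +295.64466]
  H  [-259.73718 +266.08313 +59.16575]
  H  [-0.21706 -0.23637 +1.00000]
B = K⁻¹H; ‖b₁‖=0.775545, ‖b₂‖=0.775545; λ = 2/(‖b₁‖+‖b₂‖) = 1.289416, sign → tz>0 ⇒ λ=+1.289416
r₁ = λ·B[:,0] = (+0.78695,-0.54990,-0.27988); r₂ = λ·B[:,1] = (+0.47032,+0.82819,-0.30478)
r₃ = r₁×r₂ = (+0.39939,+0.10821,+0.91037); SVD([r₁ r₂ r₃]) → R = UVᵀ:
  R  [+0.78695 +0.47032 +0.39939]
  R  [-0.54990 +0.82819 +0.10821]
  R  [-0.27988 -0.30478 +0.91037]
t = (-0.06864, -0.42357, +1.28942) m
tr R = 2.525510; θ = arccos((tr R − 1)/2) = 0.703234 rad = 40.292°
axis k = ((R−Rᵀ)₃₂, (R−Rᵀ)₁₃, (R−Rᵀ)₂₁) / (2 sinθ) = (-0.319316, +0.525191, -0.788804)
rvec = θ·k = (-0.224554, +0.369332, -0.554713)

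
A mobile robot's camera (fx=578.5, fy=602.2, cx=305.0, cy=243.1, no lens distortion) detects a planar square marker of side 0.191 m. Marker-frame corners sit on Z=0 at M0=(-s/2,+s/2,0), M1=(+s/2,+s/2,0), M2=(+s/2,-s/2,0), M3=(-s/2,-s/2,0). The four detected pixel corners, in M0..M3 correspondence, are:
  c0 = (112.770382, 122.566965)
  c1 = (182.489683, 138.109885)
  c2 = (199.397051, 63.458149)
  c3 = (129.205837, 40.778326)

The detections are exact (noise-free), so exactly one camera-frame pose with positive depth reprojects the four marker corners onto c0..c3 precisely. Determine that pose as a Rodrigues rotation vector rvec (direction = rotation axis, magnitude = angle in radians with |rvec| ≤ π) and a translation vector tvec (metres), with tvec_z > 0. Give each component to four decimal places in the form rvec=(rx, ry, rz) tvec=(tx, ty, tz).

rvec=(0.2984, -0.6862, 0.1951) tvec=(-0.3729, -0.3661, 1.4608)

Intrinsics K: fx=578.5, fy=602.2, cx=305.0, cy=243.1
Marker side s = 0.191 m; corners in marker frame (Z=0):
  M0 = (-0.0955, +0.0955, 0)
  M1 = (+0.0955, +0.0955, 0)
  M2 = (+0.0955, -0.0955, 0)
  M3 = (-0.0955, -0.0955, 0)
Detected image corners:
  c0 = (112.770382, 122.566965) px
  c1 = (182.489683, 138.109885) px
  c2 = (199.397051, 63.458149) px
  c3 = (129.205837, 40.778326) px
Planar DLT: solve 8×8 A·h = b for H (H[2,2]=1):
  H  [+435.37514 -65.35296 +157.33419]
  H  [+140.24621 +421.59802 +92.15931]
  H  [+0.44326 +0.14096 +1.00000]
B = K⁻¹H; ‖b₁‖=0.684575, ‖b₂‖=0.684575; λ = 2/(‖b₁‖+‖b₂‖) = 1.460760, sign → tz>0 ⇒ λ=+1.460760
r₁ = λ·B[:,0] = (+0.75798,+0.07881,+0.64750); r₂ = λ·B[:,1] = (-0.27358,+0.93955,+0.20590)
r₃ = r₁×r₂ = (-0.59213,-0.33321,+0.73372); SVD([r₁ r₂ r₃]) → R = UVᵀ:
  R  [+0.75798 -0.27358 -0.59213]
  R  [+0.07881 +0.93955 -0.33321]
  R  [+0.64750 +0.20590 +0.73372]
t = (-0.37287, -0.36614, +1.46076) m
tr R = 2.431252; θ = arccos((tr R − 1)/2) = 0.773276 rad = 44.305°
axis k = ((R−Rᵀ)₃₂, (R−Rᵀ)₁₃, (R−Rᵀ)₂₁) / (2 sinθ) = (+0.385917, -0.887377, +0.252251)
rvec = θ·k = (+0.298421, -0.686187, +0.195060)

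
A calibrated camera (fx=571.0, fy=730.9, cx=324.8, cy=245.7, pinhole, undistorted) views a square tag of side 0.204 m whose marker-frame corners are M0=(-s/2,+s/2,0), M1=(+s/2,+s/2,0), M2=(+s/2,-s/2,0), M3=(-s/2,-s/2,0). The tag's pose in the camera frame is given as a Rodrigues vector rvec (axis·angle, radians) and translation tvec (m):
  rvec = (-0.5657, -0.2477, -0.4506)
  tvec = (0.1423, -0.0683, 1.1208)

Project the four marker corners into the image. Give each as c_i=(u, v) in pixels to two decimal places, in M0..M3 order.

c0=(380.63, 276.03) c1=(468.87, 228.23) c2=(411.69, 136.51) c3=(327.18, 174.64)

Intrinsics K: fx=571.0, fy=730.9, cx=324.8, cy=245.7
Marker side s = 0.204 m; corners in marker frame (Z=0):
  M0 = (-0.1020, +0.1020, 0)
  M1 = (+0.1020, +0.1020, 0)
  M2 = (+0.1020, -0.1020, 0)
  M3 = (-0.1020, -0.1020, 0)
rvec = (-0.5657, -0.2477, -0.4506), |rvec| = θ = 0.76447 rad = 43.801°
Rodrigues: sinθ=0.69215, 1−cosθ=0.27825; R = I + sinθ·[k]× + (1−cosθ)·[k]×²:
    [+0.87412 +0.47469 -0.10290]
    [-0.34126 +0.75096 +0.56533]
    [+0.34563 -0.45905 +0.81842]
t = (0.1423, -0.0683, 1.1208) m
M0: Pc = R·M0+t = (+0.10156, +0.04311, +1.03872); u = 571.0·(+0.10156)/1.03872 + 324.8 = 380.6282, v = 730.9·(+0.04311)/1.03872 + 245.7 = 276.0321
M1: Pc = R·M1+t = (+0.27988, -0.02651, +1.10923); u = 571.0·(+0.27988)/1.10923 + 324.8 = 468.8731, v = 730.9·(-0.02651)/1.10923 + 245.7 = 228.2317
M2: Pc = R·M2+t = (+0.18304, -0.17971, +1.20288); u = 571.0·(+0.18304)/1.20288 + 324.8 = 411.6888, v = 730.9·(-0.17971)/1.20288 + 245.7 = 136.5055
M3: Pc = R·M3+t = (+0.00472, -0.11009, +1.13237); u = 571.0·(+0.00472)/1.13237 + 324.8 = 327.1809, v = 730.9·(-0.11009)/1.13237 + 245.7 = 174.6413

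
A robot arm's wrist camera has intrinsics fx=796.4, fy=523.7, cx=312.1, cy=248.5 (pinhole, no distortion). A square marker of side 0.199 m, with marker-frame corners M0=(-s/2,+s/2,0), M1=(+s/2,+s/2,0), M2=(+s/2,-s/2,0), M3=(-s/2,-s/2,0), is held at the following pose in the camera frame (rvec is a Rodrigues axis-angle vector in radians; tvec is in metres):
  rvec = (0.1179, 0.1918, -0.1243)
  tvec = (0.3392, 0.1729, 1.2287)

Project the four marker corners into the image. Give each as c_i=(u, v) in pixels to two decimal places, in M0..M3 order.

c0=(473.84, 365.85) c1=(605.62, 360.08) c2=(592.98, 276.35) c3=(459.39, 284.87)

Intrinsics K: fx=796.4, fy=523.7, cx=312.1, cy=248.5
Marker side s = 0.199 m; corners in marker frame (Z=0):
  M0 = (-0.0995, +0.0995, 0)
  M1 = (+0.0995, +0.0995, 0)
  M2 = (+0.0995, -0.0995, 0)
  M3 = (-0.0995, -0.0995, 0)
rvec = (0.1179, 0.1918, -0.1243), |rvec| = θ = 0.25717 rad = 14.735°
Rodrigues: sinθ=0.25435, 1−cosθ=0.03289; R = I + sinθ·[k]× + (1−cosθ)·[k]×²:
    [+0.97402 +0.13418 +0.18241]
    [-0.11169 +0.98541 -0.12846]
    [-0.19698 +0.10475 +0.97480]
t = (0.3392, 0.1729, 1.2287) m
M0: Pc = R·M0+t = (+0.25564, +0.28206, +1.25872); u = 796.4·(+0.25564)/1.25872 + 312.1 = 473.8418, v = 523.7·(+0.28206)/1.25872 + 248.5 = 365.8534
M1: Pc = R·M1+t = (+0.44947, +0.25983, +1.21952); u = 796.4·(+0.44947)/1.21952 + 312.1 = 605.6204, v = 523.7·(+0.25983)/1.21952 + 248.5 = 360.0808
M2: Pc = R·M2+t = (+0.42276, +0.06374, +1.19868); u = 796.4·(+0.42276)/1.19868 + 312.1 = 592.9843, v = 523.7·(+0.06374)/1.19868 + 248.5 = 276.3475
M3: Pc = R·M3+t = (+0.22893, +0.08597, +1.23788); u = 796.4·(+0.22893)/1.23788 + 312.1 = 459.3867, v = 523.7·(+0.08597)/1.23788 + 248.5 = 284.8688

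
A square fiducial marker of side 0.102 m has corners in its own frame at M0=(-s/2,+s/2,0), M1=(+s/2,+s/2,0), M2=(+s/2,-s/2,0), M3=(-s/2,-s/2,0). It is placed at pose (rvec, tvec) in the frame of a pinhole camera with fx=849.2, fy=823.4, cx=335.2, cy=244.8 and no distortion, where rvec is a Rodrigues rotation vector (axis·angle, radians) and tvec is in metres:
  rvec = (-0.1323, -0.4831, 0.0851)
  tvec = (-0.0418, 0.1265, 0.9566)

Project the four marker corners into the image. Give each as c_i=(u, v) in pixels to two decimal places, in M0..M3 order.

Intrinsics K: fx=849.2, fy=823.4, cx=335.2, cy=244.8
Marker side s = 0.102 m; corners in marker frame (Z=0):
  M0 = (-0.0510, +0.0510, 0)
  M1 = (+0.0510, +0.0510, 0)
  M2 = (+0.0510, -0.0510, 0)
  M3 = (-0.0510, -0.0510, 0)
rvec = (-0.1323, -0.4831, 0.0851), |rvec| = θ = 0.50807 rad = 29.110°
Rodrigues: sinθ=0.48649, 1−cosθ=0.12631; R = I + sinθ·[k]× + (1−cosθ)·[k]×²:
    [+0.88225 -0.05021 -0.46809]
    [+0.11276 +0.98789 +0.10656]
    [+0.45707 -0.14680 +0.87723]
t = (-0.0418, 0.1265, 0.9566) m
M0: Pc = R·M0+t = (-0.08936, +0.17113, +0.92580); u = 849.2·(-0.08936)/0.92580 + 335.2 = 253.2379, v = 823.4·(+0.17113)/0.92580 + 244.8 = 397.0028
M1: Pc = R·M1+t = (+0.00063, +0.18263, +0.97242); u = 849.2·(+0.00063)/0.97242 + 335.2 = 335.7538, v = 823.4·(+0.18263)/0.97242 + 244.8 = 399.4447
M2: Pc = R·M2+t = (+0.00576, +0.08187, +0.98740); u = 849.2·(+0.00576)/0.98740 + 335.2 = 340.1500, v = 823.4·(+0.08187)/0.98740 + 244.8 = 313.0708
M3: Pc = R·M3+t = (-0.08423, +0.07037, +0.94078); u = 849.2·(-0.08423)/0.94078 + 335.2 = 259.1653, v = 823.4·(+0.07037)/0.94078 + 244.8 = 306.3874

c0=(253.24, 397.00) c1=(335.75, 399.44) c2=(340.15, 313.07) c3=(259.17, 306.39)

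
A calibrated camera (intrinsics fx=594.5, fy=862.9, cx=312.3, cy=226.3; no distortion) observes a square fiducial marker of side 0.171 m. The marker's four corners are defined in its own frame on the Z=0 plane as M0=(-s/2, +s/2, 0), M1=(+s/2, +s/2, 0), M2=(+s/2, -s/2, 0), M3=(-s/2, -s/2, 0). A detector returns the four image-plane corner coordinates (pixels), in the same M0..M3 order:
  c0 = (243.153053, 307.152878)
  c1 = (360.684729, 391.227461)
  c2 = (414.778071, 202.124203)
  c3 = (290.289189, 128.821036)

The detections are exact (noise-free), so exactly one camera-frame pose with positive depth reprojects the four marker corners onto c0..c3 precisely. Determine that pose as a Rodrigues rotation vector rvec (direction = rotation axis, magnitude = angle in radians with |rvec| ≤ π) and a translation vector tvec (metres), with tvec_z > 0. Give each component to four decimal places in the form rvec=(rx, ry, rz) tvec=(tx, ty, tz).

Intrinsics K: fx=594.5, fy=862.9, cx=312.3, cy=226.3
Marker side s = 0.171 m; corners in marker frame (Z=0):
  M0 = (-0.0855, +0.0855, 0)
  M1 = (+0.0855, +0.0855, 0)
  M2 = (+0.0855, -0.0855, 0)
  M3 = (-0.0855, -0.0855, 0)
Detected image corners:
  c0 = (243.153053, 307.152878) px
  c1 = (360.684729, 391.227461) px
  c2 = (414.778071, 202.124203) px
  c3 = (290.289189, 128.821036) px
Planar DLT: solve 8×8 A·h = b for H (H[2,2]=1):
  H  [+572.26587 -241.76936 +324.73644]
  H  [+354.35667 +1115.33628 +257.22662]
  H  [-0.41290 +0.16351 +1.00000]
B = K⁻¹H; ‖b₁‖=1.353151, ‖b₂‖=1.353151; λ = 2/(‖b₁‖+‖b₂‖) = 0.739016, sign → tz>0 ⇒ λ=+0.739016
r₁ = λ·B[:,0] = (+0.87167,+0.38351,-0.30514); r₂ = λ·B[:,1] = (-0.36402,+0.92352,+0.12084)
r₃ = r₁×r₂ = (+0.32815,+0.00575,+0.94461); SVD([r₁ r₂ r₃]) → R = UVᵀ:
  R  [+0.87167 -0.36402 +0.32815]
  R  [+0.38351 +0.92352 +0.00575]
  R  [-0.30514 +0.12084 +0.94461]
t = (+0.01546, +0.02649, +0.73902) m
tr R = 2.739801; θ = arccos((tr R − 1)/2) = 0.515795 rad = 29.553°
axis k = ((R−Rᵀ)₃₂, (R−Rᵀ)₁₃, (R−Rᵀ)₂₁) / (2 sinθ) = (+0.116671, +0.641982, +0.757791)
rvec = θ·k = (+0.060179, +0.331132, +0.390865)

rvec=(0.0602, 0.3311, 0.3909) tvec=(0.0155, 0.0265, 0.7390)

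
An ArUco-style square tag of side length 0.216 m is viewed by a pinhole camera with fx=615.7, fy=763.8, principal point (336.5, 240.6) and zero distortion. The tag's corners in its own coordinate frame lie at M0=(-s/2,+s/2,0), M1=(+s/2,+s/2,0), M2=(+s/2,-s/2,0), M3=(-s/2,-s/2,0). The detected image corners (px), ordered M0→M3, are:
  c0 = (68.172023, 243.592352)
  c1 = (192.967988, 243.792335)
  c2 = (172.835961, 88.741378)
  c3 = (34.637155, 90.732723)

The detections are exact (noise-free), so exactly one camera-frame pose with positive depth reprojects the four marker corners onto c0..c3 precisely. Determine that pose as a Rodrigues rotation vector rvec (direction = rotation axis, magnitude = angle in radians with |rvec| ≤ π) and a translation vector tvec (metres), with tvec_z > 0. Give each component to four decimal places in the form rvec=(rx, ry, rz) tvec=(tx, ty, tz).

Intrinsics K: fx=615.7, fy=763.8, cx=336.5, cy=240.6
Marker side s = 0.216 m; corners in marker frame (Z=0):
  M0 = (-0.1080, +0.1080, 0)
  M1 = (+0.1080, +0.1080, 0)
  M2 = (+0.1080, -0.1080, 0)
  M3 = (-0.1080, -0.1080, 0)
Detected image corners:
  c0 = (68.172023, 243.592352) px
  c1 = (192.967988, 243.792335) px
  c2 = (172.835961, 88.741378) px
  c3 = (34.637155, 90.732723) px
Planar DLT: solve 8×8 A·h = b for H (H[2,2]=1):
  H  [+599.77041 +181.22977 +117.40779]
  H  [-14.39678 +793.53559 +170.74772]
  H  [-0.06308 +0.48475 +1.00000]
B = K⁻¹H; ‖b₁‖=1.010572, ‖b₂‖=1.010572; λ = 2/(‖b₁‖+‖b₂‖) = 0.989539, sign → tz>0 ⇒ λ=+0.989539
r₁ = λ·B[:,0] = (+0.99805,+0.00101,-0.06242); r₂ = λ·B[:,1] = (+0.02911,+0.87696,+0.47967)
r₃ = r₁×r₂ = (+0.05522,-0.48056,+0.87522); SVD([r₁ r₂ r₃]) → R = UVᵀ:
  R  [+0.99805 +0.02911 +0.05522]
  R  [+0.00101 +0.87696 -0.48056]
  R  [-0.06242 +0.47967 +0.87522]
t = (-0.35212, -0.09050, +0.98954) m
tr R = 2.750237; θ = arccos((tr R − 1)/2) = 0.505116 rad = 28.941°
axis k = ((R−Rᵀ)₃₂, (R−Rᵀ)₁₃, (R−Rᵀ)₂₁) / (2 sinθ) = (+0.992161, +0.121549, -0.029036)
rvec = θ·k = (+0.501156, +0.061396, -0.014666)

rvec=(0.5012, 0.0614, -0.0147) tvec=(-0.3521, -0.0905, 0.9895)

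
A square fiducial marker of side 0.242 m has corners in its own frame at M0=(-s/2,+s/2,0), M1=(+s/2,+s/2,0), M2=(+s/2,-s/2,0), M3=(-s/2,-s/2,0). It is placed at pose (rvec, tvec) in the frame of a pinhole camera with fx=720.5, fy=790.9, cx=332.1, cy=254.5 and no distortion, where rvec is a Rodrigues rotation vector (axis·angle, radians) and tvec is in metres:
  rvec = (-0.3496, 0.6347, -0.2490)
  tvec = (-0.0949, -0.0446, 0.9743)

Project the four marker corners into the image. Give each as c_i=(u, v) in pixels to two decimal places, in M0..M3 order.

Intrinsics K: fx=720.5, fy=790.9, cx=332.1, cy=254.5
Marker side s = 0.242 m; corners in marker frame (Z=0):
  M0 = (-0.1210, +0.1210, 0)
  M1 = (+0.1210, +0.1210, 0)
  M2 = (+0.1210, -0.1210, 0)
  M3 = (-0.1210, -0.1210, 0)
rvec = (-0.3496, 0.6347, -0.2490), |rvec| = θ = 0.76620 rad = 43.900°
Rodrigues: sinθ=0.69340, 1−cosθ=0.27945; R = I + sinθ·[k]× + (1−cosθ)·[k]×²:
    [+0.77873 +0.11972 +0.61583]
    [-0.33096 +0.91231 +0.24115]
    [-0.53296 -0.39161 +0.75006]
t = (-0.0949, -0.0446, 0.9743) m
M0: Pc = R·M0+t = (-0.17464, +0.10584, +0.99140); u = 720.5·(-0.17464)/0.99140 + 332.1 = 205.1807, v = 790.9·(+0.10584)/0.99140 + 254.5 = 338.9316
M1: Pc = R·M1+t = (+0.01381, +0.02574, +0.86243); u = 720.5·(+0.01381)/0.86243 + 332.1 = 343.6391, v = 790.9·(+0.02574)/0.86243 + 254.5 = 278.1076
M2: Pc = R·M2+t = (-0.01516, -0.19504, +0.95720); u = 720.5·(-0.01516)/0.95720 + 332.1 = 320.6888, v = 790.9·(-0.19504)/0.95720 + 254.5 = 93.3482
M3: Pc = R·M3+t = (-0.20361, -0.11494, +1.08617); u = 720.5·(-0.20361)/1.08617 + 332.1 = 197.0364, v = 790.9·(-0.11494)/1.08617 + 254.5 = 170.8043

c0=(205.18, 338.93) c1=(343.64, 278.11) c2=(320.69, 93.35) c3=(197.04, 170.80)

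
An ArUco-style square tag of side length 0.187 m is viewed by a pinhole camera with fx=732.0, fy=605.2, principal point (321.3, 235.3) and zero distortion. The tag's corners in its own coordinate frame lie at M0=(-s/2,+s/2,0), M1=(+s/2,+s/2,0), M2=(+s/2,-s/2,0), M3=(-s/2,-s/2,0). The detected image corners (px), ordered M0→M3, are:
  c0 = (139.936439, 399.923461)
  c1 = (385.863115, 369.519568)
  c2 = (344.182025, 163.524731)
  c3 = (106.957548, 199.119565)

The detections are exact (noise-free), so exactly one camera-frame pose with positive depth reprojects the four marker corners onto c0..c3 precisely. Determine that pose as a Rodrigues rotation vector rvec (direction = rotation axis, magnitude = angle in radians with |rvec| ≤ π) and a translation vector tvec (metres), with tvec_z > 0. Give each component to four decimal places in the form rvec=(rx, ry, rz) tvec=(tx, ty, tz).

rvec=(-0.0848, 0.0978, -0.1650) tvec=(-0.0596, 0.0422, 0.5510)

Intrinsics K: fx=732.0, fy=605.2, cx=321.3, cy=235.3
Marker side s = 0.187 m; corners in marker frame (Z=0):
  M0 = (-0.0935, +0.0935, 0)
  M1 = (+0.0935, +0.0935, 0)
  M2 = (+0.0935, -0.0935, 0)
  M3 = (-0.0935, -0.0935, 0)
Detected image corners:
  c0 = (139.936439, 399.923461) px
  c1 = (385.863115, 369.519568) px
  c2 = (344.182025, 163.524731) px
  c3 = (106.957548, 199.119565) px
Planar DLT: solve 8×8 A·h = b for H (H[2,2]=1):
  H  [+1251.52069 +158.39697 +242.09479]
  H  [-222.99417 +1040.12112 +281.68294]
  H  [-0.16363 -0.16735 +1.00000]
B = K⁻¹H; ‖b₁‖=1.814834, ‖b₂‖=1.814834; λ = 2/(‖b₁‖+‖b₂‖) = 0.551015, sign → tz>0 ⇒ λ=+0.551015
r₁ = λ·B[:,0] = (+0.98166,-0.16797,-0.09016); r₂ = λ·B[:,1] = (+0.15971,+0.98285,-0.09221)
r₃ = r₁×r₂ = (+0.10410,+0.07612,+0.99165); SVD([r₁ r₂ r₃]) → R = UVᵀ:
  R  [+0.98166 +0.15971 +0.10410]
  R  [-0.16797 +0.98285 +0.07612]
  R  [-0.09016 -0.09221 +0.99165]
t = (-0.05962, +0.04223, +0.55101) m
tr R = 2.956157; θ = arccos((tr R − 1)/2) = 0.209773 rad = 12.019°
axis k = ((R−Rᵀ)₃₂, (R−Rᵀ)₁₃, (R−Rᵀ)₂₁) / (2 sinθ) = (-0.404187, +0.466448, -0.786803)
rvec = θ·k = (-0.084787, +0.097848, -0.165050)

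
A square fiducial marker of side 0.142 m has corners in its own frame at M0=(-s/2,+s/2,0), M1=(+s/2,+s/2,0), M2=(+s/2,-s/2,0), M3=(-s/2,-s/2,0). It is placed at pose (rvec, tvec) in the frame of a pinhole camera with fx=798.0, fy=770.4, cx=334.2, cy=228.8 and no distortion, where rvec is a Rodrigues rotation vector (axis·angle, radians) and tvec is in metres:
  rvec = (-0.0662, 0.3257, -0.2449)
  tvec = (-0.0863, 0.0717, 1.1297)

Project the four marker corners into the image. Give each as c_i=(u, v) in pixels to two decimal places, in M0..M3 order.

Intrinsics K: fx=798.0, fy=770.4, cx=334.2, cy=228.8
Marker side s = 0.142 m; corners in marker frame (Z=0):
  M0 = (-0.0710, +0.0710, 0)
  M1 = (+0.0710, +0.0710, 0)
  M2 = (+0.0710, -0.0710, 0)
  M3 = (-0.0710, -0.0710, 0)
rvec = (-0.0662, 0.3257, -0.2449), |rvec| = θ = 0.41284 rad = 23.654°
Rodrigues: sinθ=0.40121, 1−cosθ=0.08402; R = I + sinθ·[k]× + (1−cosθ)·[k]×²:
    [+0.91814 +0.22737 +0.32452]
    [-0.24863 +0.96828 +0.02502]
    [-0.30853 -0.10365 +0.94555]
t = (-0.0863, 0.0717, 1.1297) m
M0: Pc = R·M0+t = (-0.13534, +0.15810, +1.14425); u = 798.0·(-0.13534)/1.14425 + 334.2 = 239.8103, v = 770.4·(+0.15810)/1.14425 + 228.8 = 335.2460
M1: Pc = R·M1+t = (-0.00497, +0.12279, +1.10043); u = 798.0·(-0.00497)/1.10043 + 334.2 = 330.5972, v = 770.4·(+0.12279)/1.10043 + 228.8 = 314.7670
M2: Pc = R·M2+t = (-0.03726, -0.01470, +1.11515); u = 798.0·(-0.03726)/1.11515 + 334.2 = 307.5402, v = 770.4·(-0.01470)/1.11515 + 228.8 = 218.6443
M3: Pc = R·M3+t = (-0.16763, +0.02061, +1.15897); u = 798.0·(-0.16763)/1.15897 + 334.2 = 218.7779, v = 770.4·(+0.02061)/1.15897 + 228.8 = 242.4969

c0=(239.81, 335.25) c1=(330.60, 314.77) c2=(307.54, 218.64) c3=(218.78, 242.50)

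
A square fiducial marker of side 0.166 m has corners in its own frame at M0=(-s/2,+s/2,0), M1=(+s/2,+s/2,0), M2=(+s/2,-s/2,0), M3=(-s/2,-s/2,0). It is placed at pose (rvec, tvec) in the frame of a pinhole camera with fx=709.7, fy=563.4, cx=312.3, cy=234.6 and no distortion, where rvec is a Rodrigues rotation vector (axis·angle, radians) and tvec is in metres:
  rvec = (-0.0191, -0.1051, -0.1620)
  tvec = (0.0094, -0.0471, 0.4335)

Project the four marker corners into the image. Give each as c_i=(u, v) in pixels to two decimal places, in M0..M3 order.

Intrinsics K: fx=709.7, fy=563.4, cx=312.3, cy=234.6
Marker side s = 0.166 m; corners in marker frame (Z=0):
  M0 = (-0.0830, +0.0830, 0)
  M1 = (+0.0830, +0.0830, 0)
  M2 = (+0.0830, -0.0830, 0)
  M3 = (-0.0830, -0.0830, 0)
rvec = (-0.0191, -0.1051, -0.1620), |rvec| = θ = 0.19405 rad = 11.118°
Rodrigues: sinθ=0.19283, 1−cosθ=0.01877; R = I + sinθ·[k]× + (1−cosθ)·[k]×²:
    [+0.98141 +0.16199 -0.10290]
    [-0.15998 +0.98674 +0.02747]
    [+0.10598 -0.01049 +0.99431]
t = (0.0094, -0.0471, 0.4335) m
M0: Pc = R·M0+t = (-0.05861, +0.04808, +0.42383); u = 709.7·(-0.05861)/0.42383 + 312.3 = 214.1544, v = 563.4·(+0.04808)/0.42383 + 234.6 = 298.5099
M1: Pc = R·M1+t = (+0.10430, +0.02152, +0.44143); u = 709.7·(+0.10430)/0.44143 + 312.3 = 479.9913, v = 563.4·(+0.02152)/0.44143 + 234.6 = 262.0670
M2: Pc = R·M2+t = (+0.07741, -0.14228, +0.44317); u = 709.7·(+0.07741)/0.44317 + 312.3 = 436.2703, v = 563.4·(-0.14228)/0.44317 + 234.6 = 53.7218
M3: Pc = R·M3+t = (-0.08550, -0.11572, +0.42557); u = 709.7·(-0.08550)/0.42557 + 312.3 = 169.7142, v = 563.4·(-0.11572)/0.42557 + 234.6 = 81.4025

c0=(214.15, 298.51) c1=(479.99, 262.07) c2=(436.27, 53.72) c3=(169.71, 81.40)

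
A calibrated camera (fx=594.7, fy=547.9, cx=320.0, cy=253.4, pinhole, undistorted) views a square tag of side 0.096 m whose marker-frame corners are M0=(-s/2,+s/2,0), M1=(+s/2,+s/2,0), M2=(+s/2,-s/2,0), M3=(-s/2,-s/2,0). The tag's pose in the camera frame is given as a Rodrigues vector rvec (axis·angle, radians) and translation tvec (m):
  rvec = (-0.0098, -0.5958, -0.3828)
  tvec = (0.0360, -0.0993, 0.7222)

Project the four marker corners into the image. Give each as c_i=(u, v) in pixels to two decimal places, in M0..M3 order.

Intrinsics K: fx=594.7, fy=547.9, cx=320.0, cy=253.4
Marker side s = 0.096 m; corners in marker frame (Z=0):
  M0 = (-0.0480, +0.0480, 0)
  M1 = (+0.0480, +0.0480, 0)
  M2 = (+0.0480, -0.0480, 0)
  M3 = (-0.0480, -0.0480, 0)
rvec = (-0.0098, -0.5958, -0.3828), |rvec| = θ = 0.70824 rad = 40.579°
Rodrigues: sinθ=0.65050, 1−cosθ=0.24049; R = I + sinθ·[k]× + (1−cosθ)·[k]×²:
    [+0.75955 +0.35439 -0.54543]
    [-0.34879 +0.92970 +0.11835]
    [+0.54902 +0.10035 +0.82976]
t = (0.0360, -0.0993, 0.7222) m
M0: Pc = R·M0+t = (+0.01655, -0.03793, +0.70066); u = 594.7·(+0.01655)/0.70066 + 320.0 = 334.0490, v = 547.9·(-0.03793)/0.70066 + 253.4 = 223.7378
M1: Pc = R·M1+t = (+0.08947, -0.07142, +0.75337); u = 594.7·(+0.08947)/0.75337 + 320.0 = 390.6258, v = 547.9·(-0.07142)/0.75337 + 253.4 = 201.4613
M2: Pc = R·M2+t = (+0.05545, -0.16067, +0.74374); u = 594.7·(+0.05545)/0.74374 + 320.0 = 364.3366, v = 547.9·(-0.16067)/0.74374 + 253.4 = 135.0386
M3: Pc = R·M3+t = (-0.01747, -0.12718, +0.69103); u = 594.7·(-0.01747)/0.69103 + 320.0 = 304.9660, v = 547.9·(-0.12718)/0.69103 + 253.4 = 152.5595

c0=(334.05, 223.74) c1=(390.63, 201.46) c2=(364.34, 135.04) c3=(304.97, 152.56)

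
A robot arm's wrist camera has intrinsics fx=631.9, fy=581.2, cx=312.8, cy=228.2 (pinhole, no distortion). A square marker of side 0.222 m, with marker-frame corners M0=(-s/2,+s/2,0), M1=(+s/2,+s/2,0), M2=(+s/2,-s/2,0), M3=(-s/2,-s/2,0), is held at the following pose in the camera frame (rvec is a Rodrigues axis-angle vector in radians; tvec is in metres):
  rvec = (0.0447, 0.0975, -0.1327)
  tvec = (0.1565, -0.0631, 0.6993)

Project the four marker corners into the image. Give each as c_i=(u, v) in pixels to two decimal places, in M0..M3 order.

c0=(367.54, 278.00) c1=(569.15, 255.39) c2=(544.78, 68.93) c3=(341.53, 97.67)

Intrinsics K: fx=631.9, fy=581.2, cx=312.8, cy=228.2
Marker side s = 0.222 m; corners in marker frame (Z=0):
  M0 = (-0.1110, +0.1110, 0)
  M1 = (+0.1110, +0.1110, 0)
  M2 = (+0.1110, -0.1110, 0)
  M3 = (-0.1110, -0.1110, 0)
rvec = (0.0447, 0.0975, -0.1327), |rvec| = θ = 0.17063 rad = 9.776°
Rodrigues: sinθ=0.16980, 1−cosθ=0.01452; R = I + sinθ·[k]× + (1−cosθ)·[k]×²:
    [+0.98648 +0.13423 +0.09407]
    [-0.12988 +0.99022 -0.05094]
    [-0.09999 +0.03803 +0.99426]
t = (0.1565, -0.0631, 0.6993) m
M0: Pc = R·M0+t = (+0.06190, +0.06123, +0.71462); u = 631.9·(+0.06190)/0.71462 + 312.8 = 367.5356, v = 581.2·(+0.06123)/0.71462 + 228.2 = 277.9995
M1: Pc = R·M1+t = (+0.28090, +0.03240, +0.69242); u = 631.9·(+0.28090)/0.69242 + 312.8 = 569.1458, v = 581.2·(+0.03240)/0.69242 + 228.2 = 255.3934
M2: Pc = R·M2+t = (+0.25110, -0.18743, +0.68398); u = 631.9·(+0.25110)/0.68398 + 312.8 = 544.7797, v = 581.2·(-0.18743)/0.68398 + 228.2 = 68.9335
M3: Pc = R·M3+t = (+0.03210, -0.15860, +0.70618); u = 631.9·(+0.03210)/0.70618 + 312.8 = 341.5251, v = 581.2·(-0.15860)/0.70618 + 228.2 = 97.6707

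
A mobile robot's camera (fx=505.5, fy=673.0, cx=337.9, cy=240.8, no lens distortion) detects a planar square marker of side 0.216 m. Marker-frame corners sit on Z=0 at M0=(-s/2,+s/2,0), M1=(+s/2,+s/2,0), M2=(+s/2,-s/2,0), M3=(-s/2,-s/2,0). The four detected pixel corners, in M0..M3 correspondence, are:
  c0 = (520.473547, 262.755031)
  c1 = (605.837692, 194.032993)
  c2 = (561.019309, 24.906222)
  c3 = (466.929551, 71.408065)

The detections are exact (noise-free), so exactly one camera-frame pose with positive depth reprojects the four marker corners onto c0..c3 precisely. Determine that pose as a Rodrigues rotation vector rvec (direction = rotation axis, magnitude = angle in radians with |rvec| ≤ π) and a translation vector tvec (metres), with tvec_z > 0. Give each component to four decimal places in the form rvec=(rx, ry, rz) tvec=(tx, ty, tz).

rvec=(-0.0068, -0.4921, -0.3993) tvec=(0.3059, -0.1164, 0.7583)

Intrinsics K: fx=505.5, fy=673.0, cx=337.9, cy=240.8
Marker side s = 0.216 m; corners in marker frame (Z=0):
  M0 = (-0.1080, +0.1080, 0)
  M1 = (+0.1080, +0.1080, 0)
  M2 = (+0.1080, -0.1080, 0)
  M3 = (-0.1080, -0.1080, 0)
Detected image corners:
  c0 = (520.473547, 262.755031) px
  c1 = (605.837692, 194.032993) px
  c2 = (561.019309, 24.906222) px
  c3 = (466.929551, 71.408065) px
Planar DLT: solve 8×8 A·h = b for H (H[2,2]=1):
  H  [+742.65962 +289.31771 +541.82196]
  H  [-183.28317 +847.21503 +137.52137]
  H  [+0.60812 +0.11689 +1.00000]
B = K⁻¹H; ‖b₁‖=1.318744, ‖b₂‖=1.318744; λ = 2/(‖b₁‖+‖b₂‖) = 0.758297, sign → tz>0 ⇒ λ=+0.758297
r₁ = λ·B[:,0] = (+0.80581,-0.37151,+0.46114); r₂ = λ·B[:,1] = (+0.37475,+0.92288,+0.08864)
r₃ = r₁×r₂ = (-0.45850,+0.10139,+0.88289); SVD([r₁ r₂ r₃]) → R = UVᵀ:
  R  [+0.80581 +0.37475 -0.45850]
  R  [-0.37151 +0.92288 +0.10139]
  R  [+0.46114 +0.08864 +0.88289]
t = (+0.30590, -0.11637, +0.75830) m
tr R = 2.611583; θ = arccos((tr R − 1)/2) = 0.633785 rad = 36.313°
axis k = ((R−Rᵀ)₃₂, (R−Rᵀ)₁₃, (R−Rᵀ)₂₁) / (2 sinθ) = (-0.010763, -0.776459, -0.630076)
rvec = θ·k = (-0.006821, -0.492108, -0.399333)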